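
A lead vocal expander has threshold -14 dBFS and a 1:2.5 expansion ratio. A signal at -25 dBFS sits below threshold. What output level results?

-41.5 dBFS

Undershoot = (-14) − (-25) = 11 dB.
At 1:2.5, that expands to 27.5 dB under threshold.
Output = -14 − 27.5 = -41.5 dBFS.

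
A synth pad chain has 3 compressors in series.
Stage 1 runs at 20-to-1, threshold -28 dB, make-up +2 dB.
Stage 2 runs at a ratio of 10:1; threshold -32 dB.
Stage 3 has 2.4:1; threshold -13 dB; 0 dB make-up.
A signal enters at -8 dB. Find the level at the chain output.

-31.3 dB

Stage 1: overshoot 20 dB → 20/20 = 1 dB → -27 dB; +2 dB make-up → -25 dB.
Stage 2: -25 dB is 7 dB over -32 dB; at 10:1 that becomes 0.7 dB over, giving -31.3 dB.
Stage 3: -31.3 dB is at or below the -13 dB threshold — no compression; output -31.3 dB.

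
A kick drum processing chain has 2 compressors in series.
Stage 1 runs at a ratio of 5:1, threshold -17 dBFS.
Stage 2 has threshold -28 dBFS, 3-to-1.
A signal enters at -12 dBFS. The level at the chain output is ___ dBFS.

Stage 1: 5 dB above -17 dBFS, reduced 5:1 to 1 dB above → -16 dBFS.
Stage 2: overshoot 12 dB → 12/3 = 4 dB → -24 dBFS.

-24 dBFS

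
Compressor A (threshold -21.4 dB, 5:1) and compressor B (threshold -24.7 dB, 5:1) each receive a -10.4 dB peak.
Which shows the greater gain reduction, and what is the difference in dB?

A: overshoot 11 dB → output overshoot 2.2 dB → GR 8.8 dB.
B: overshoot 14.3 dB → output overshoot 2.86 dB → GR 11.44 dB.
Difference: 2.64 dB in favour of B.

B, by 2.64 dB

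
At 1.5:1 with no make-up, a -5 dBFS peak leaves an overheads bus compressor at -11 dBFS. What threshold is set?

Let T be the threshold. Output overshoot = (input overshoot)/R, so -11 − T = (-5 − T)/1.5.
1.5·(-11 − T) = -5 − T → 0.5·T = -16.5 − (-5) = -11.5.
T = -11.5/0.5 = -23 dBFS.

-23 dBFS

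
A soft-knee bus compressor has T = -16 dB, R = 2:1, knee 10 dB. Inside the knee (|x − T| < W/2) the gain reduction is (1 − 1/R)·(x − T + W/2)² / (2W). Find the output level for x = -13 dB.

-14.6 dB

x − T + W/2 = -13 − (-16) + 5 = 8.
GR = (1 − 1/2) × 8² / 20 = 0.5 × 64 / 20 = 1.6 dB.
Output = -13 − 1.6 = -14.6 dB.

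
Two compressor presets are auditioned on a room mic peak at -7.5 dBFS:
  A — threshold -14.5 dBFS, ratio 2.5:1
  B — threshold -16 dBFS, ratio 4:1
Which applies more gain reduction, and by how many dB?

B, by 2.175 dB

A: GR = 7 − 7/2.5 = 4.2 dB.
B: GR = 8.5 − 8.5/4 = 6.375 dB.
Difference: 2.175 dB in favour of B.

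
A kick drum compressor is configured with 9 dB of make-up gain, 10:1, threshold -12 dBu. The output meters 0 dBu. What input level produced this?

Before make-up, the level was 0 − 9 = -9 dBu.
That's 3 dB above the -12 dBu threshold.
Input overshoot = R × output overshoot = 30 dB → input = -12 + 30 = 18 dBu.

18 dBu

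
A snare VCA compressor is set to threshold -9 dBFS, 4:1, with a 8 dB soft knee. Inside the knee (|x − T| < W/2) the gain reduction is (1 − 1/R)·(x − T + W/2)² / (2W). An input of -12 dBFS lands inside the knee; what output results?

-12.046875 dBFS

x − T + W/2 = -12 − (-9) + 4 = 1.
GR = (1 − 1/4) × 1² / 16 = 0.75 × 1 / 16 = 0.046875 dB.
Output = -12 − 0.046875 = -12.046875 dBFS.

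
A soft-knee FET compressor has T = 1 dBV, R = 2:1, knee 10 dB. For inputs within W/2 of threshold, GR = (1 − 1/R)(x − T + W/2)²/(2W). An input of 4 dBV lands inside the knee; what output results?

2.4 dBV

x − T + W/2 = 4 − 1 + 5 = 8.
GR = (1 − 1/2) × 8² / 20 = 0.5 × 64 / 20 = 1.6 dB.
Output = 4 − 1.6 = 2.4 dBV.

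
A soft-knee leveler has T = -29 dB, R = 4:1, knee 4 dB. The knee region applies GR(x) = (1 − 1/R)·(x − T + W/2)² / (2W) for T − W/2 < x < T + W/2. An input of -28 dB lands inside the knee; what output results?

x − T + W/2 = -28 − (-29) + 2 = 3.
GR = (1 − 1/4) × 3² / 8 = 0.75 × 9 / 8 = 0.84375 dB.
Output = -28 − 0.84375 = -28.84375 dB.

-28.84375 dB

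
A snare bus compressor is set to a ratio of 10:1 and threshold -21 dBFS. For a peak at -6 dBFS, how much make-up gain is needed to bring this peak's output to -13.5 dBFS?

6 dB

Overshoot 15 dB → 15/10 = 1.5 dB after compression, so the compressed level is -21 + 1.5 = -19.5 dBFS.
Make-up = target − compressed = -13.5 − (-19.5) = 6 dB.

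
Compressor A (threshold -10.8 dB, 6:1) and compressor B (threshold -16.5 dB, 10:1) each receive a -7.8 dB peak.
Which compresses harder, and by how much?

B, by 5.33 dB

A: GR = 3 − 3/6 = 2.5 dB.
B: GR = 8.7 − 8.7/10 = 7.83 dB.
Difference: 5.33 dB in favour of B.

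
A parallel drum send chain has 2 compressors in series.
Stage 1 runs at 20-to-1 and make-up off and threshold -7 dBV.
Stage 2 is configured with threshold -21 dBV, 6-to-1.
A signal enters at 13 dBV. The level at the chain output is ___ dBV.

-18.5 dBV

Stage 1: 20 dB above -7 dBV, reduced 20:1 to 1 dB above → -6 dBV.
Stage 2: -6 dBV is 15 dB over -21 dBV; at 6:1 that becomes 2.5 dB over, giving -18.5 dBV.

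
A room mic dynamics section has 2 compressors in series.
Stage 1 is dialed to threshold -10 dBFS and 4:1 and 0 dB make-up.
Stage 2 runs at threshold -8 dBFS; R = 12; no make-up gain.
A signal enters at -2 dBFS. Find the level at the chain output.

Stage 1: overshoot 8 dB → 8/4 = 2 dB → -8 dBFS.
Stage 2: -8 dBFS is at or below the -8 dBFS threshold — no compression; output -8 dBFS.

-8 dBFS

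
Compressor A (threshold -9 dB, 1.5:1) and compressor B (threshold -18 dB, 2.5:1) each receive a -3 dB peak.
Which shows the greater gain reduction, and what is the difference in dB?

A: GR = 6 − 6/1.5 = 2 dB.
B: GR = 15 − 15/2.5 = 9 dB.
Difference: 7 dB in favour of B.

B, by 7 dB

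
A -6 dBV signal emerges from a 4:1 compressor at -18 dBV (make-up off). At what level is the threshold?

Input is 16 dB above T (since output overshoot × R = input overshoot: (-18 − T)·4 = -6 − T gives T = -22 dBV).
Check: -22 + (-6 − (-22))/4 = -22 + 4 = -18 dBV. ✓

-22 dBV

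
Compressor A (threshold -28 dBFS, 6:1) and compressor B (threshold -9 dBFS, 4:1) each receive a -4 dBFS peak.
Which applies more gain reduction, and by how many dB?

A: GR = 24 − 24/6 = 20 dB.
B: GR = 5 − 5/4 = 3.75 dB.
A applies 16.25 dB more gain reduction.

A, by 16.25 dB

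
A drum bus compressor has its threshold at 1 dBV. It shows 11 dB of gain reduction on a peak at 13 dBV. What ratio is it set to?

Input overshoot = 13 − 1 = 12 dB.
Output overshoot = 12 − 11 = 1 dB.
Ratio = input overshoot / output overshoot = 12 / 1 = 12.

12:1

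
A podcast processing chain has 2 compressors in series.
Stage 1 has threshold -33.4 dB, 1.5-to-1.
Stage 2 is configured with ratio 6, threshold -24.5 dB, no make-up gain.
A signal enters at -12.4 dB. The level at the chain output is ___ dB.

Stage 1: overshoot 21 dB → 21/1.5 = 14 dB → -19.4 dB.
Stage 2: -19.4 dB is 5.1 dB over -24.5 dB; at 6:1 that becomes 0.85 dB over, giving -23.65 dB.

-23.65 dB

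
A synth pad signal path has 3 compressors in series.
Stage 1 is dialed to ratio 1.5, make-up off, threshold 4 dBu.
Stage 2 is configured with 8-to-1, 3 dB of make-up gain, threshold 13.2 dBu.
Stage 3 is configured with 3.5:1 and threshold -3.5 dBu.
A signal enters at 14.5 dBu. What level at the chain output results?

1.5 dBu

Stage 1: 14.5 dBu is 10.5 dB over 4 dBu; at 1.5:1 that becomes 7 dB over, giving 11 dBu.
Stage 2: below threshold (11 ≤ 13.2); passes unchanged; make-up brings it to 14 dBu.
Stage 3: 14 dBu is 17.5 dB over -3.5 dBu; at 3.5:1 that becomes 5 dB over, giving 1.5 dBu.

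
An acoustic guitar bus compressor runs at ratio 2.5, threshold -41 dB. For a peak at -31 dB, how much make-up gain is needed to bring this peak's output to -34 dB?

The peak compresses to -41 + 10/2.5 = -37 dB.
To reach -34 dB requires -34 − (-37) = 3 dB of make-up.

3 dB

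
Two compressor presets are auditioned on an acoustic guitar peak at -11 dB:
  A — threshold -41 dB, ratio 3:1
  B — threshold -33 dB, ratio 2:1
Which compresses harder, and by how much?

A: 30 dB over, compressed to 10 dB over, so 20 dB of GR.
B: 22 dB over, compressed to 11 dB over, so 11 dB of GR.
A reduces 9 dB more.

A, by 9 dB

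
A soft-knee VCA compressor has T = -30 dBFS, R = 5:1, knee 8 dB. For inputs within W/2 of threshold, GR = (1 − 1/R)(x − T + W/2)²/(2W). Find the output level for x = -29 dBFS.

-30.25 dBFS

x − T + W/2 = -29 − (-30) + 4 = 5.
GR = (1 − 1/5) × 5² / 16 = 0.8 × 25 / 16 = 1.25 dB.
Output = -29 − 1.25 = -30.25 dBFS.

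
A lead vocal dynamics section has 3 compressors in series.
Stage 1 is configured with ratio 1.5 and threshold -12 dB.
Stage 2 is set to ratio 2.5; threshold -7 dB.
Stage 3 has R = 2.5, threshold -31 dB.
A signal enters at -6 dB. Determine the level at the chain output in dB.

-21.8 dB

Stage 1: overshoot 6 dB → 6/1.5 = 4 dB → -8 dB.
Stage 2: -8 dB ≤ -7 dB, so stage 2 doesn't engage; output -8 dB.
Stage 3: 23 dB above -31 dB, reduced 2.5:1 to 9.2 dB above → -21.8 dB.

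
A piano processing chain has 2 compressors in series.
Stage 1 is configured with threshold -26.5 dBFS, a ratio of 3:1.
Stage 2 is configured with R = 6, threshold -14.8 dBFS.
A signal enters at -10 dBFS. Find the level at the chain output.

-21 dBFS

Stage 1: overshoot 16.5 dB → 16.5/3 = 5.5 dB → -21 dBFS.
Stage 2: -21 dBFS ≤ -14.8 dBFS, so stage 2 doesn't engage; output -21 dBFS.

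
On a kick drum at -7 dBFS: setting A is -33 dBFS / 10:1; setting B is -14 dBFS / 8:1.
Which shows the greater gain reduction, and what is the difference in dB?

A: overshoot 26 dB → output overshoot 2.6 dB → GR 23.4 dB.
B: overshoot 7 dB → output overshoot 0.875 dB → GR 6.125 dB.
A applies 17.275 dB more gain reduction.

A, by 17.275 dB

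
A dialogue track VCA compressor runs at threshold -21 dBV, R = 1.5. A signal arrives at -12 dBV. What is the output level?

Overshoot: -12 − (-21) = 9 dB.
1.5:1 compression reduces that to 9/1.5 = 6 dB over.
Output = -21 + 6 = -15 dBV.

-15 dBV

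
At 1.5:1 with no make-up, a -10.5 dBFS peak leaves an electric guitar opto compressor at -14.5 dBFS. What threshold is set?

-22.5 dBFS

Input is 12 dB above T (since output overshoot × R = input overshoot: (-14.5 − T)·1.5 = -10.5 − T gives T = -22.5 dBFS).
Check: -22.5 + (-10.5 − (-22.5))/1.5 = -22.5 + 8 = -14.5 dBFS. ✓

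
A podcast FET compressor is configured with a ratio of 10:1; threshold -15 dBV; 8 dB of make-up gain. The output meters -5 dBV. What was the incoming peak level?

5 dBV

Before make-up, the level was -5 − 8 = -13 dBV.
The compressed level sits -13 − (-15) = 2 dB over threshold.
Before 10:1 compression the overshoot was 2 × 10 = 20 dB, so input = -15 + 20 = 5 dBV.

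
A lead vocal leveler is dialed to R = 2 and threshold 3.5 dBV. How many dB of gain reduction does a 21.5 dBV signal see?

Overshoot = 21.5 − 3.5 = 18 dB.
At 2:1, output sits 18/2 = 9 dB above threshold.
GR = overshoot in − overshoot out = 18 − 9 = 9 dB.

9 dB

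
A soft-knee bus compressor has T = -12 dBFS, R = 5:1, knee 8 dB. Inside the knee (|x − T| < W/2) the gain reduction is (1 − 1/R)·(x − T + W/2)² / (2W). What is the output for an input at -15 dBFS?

-15.05 dBFS

x − T + W/2 = -15 − (-12) + 4 = 1.
GR = (1 − 1/5) × 1² / 16 = 0.8 × 1 / 16 = 0.05 dB.
Output = -15 − 0.05 = -15.05 dBFS.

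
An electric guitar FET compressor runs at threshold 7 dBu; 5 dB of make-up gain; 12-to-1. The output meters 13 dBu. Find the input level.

Stripping the +5 dB make-up gives 8 dBu at the gain stage.
That's 1 dB above the 7 dBu threshold.
Undo the ratio: input overshoot = 1 × 12 = 12 dB, giving input = 19 dBu.

19 dBu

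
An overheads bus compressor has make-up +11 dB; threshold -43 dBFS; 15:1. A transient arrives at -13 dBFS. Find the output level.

-30 dBFS

The input is 30 dB above the -43 dBFS threshold.
The 30 dB excess becomes 2 dB after 15:1 reduction.
Output = -43 + 2 = -41 dBFS; make-up adds 11 dB, giving -30 dBFS.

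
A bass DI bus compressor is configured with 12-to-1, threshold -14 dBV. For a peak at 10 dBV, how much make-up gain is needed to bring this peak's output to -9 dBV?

3 dB

Overshoot 24 dB → 24/12 = 2 dB after compression, so the compressed level is -14 + 2 = -12 dBV.
Make-up = target − compressed = -9 − (-12) = 3 dB.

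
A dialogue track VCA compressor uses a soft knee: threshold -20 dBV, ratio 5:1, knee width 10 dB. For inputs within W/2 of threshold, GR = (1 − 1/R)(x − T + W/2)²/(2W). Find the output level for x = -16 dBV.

x − T + W/2 = -16 − (-20) + 5 = 9.
GR = (1 − 1/5) × 9² / 20 = 0.8 × 81 / 20 = 3.24 dB.
Output = -16 − 3.24 = -19.24 dBV.

-19.24 dBV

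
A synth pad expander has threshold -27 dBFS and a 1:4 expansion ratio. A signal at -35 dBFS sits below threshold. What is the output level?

-59 dBFS

Undershoot = (-27) − (-35) = 8 dB.
At 1:4, that expands to 32 dB under threshold.
Output = -27 − 32 = -59 dBFS.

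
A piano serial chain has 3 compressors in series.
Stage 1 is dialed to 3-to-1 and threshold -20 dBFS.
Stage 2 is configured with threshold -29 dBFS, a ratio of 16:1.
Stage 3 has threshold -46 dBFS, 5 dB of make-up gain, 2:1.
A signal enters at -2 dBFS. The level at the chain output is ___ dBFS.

-32.03125 dBFS

Stage 1: 18 dB above -20 dBFS, reduced 3:1 to 6 dB above → -14 dBFS.
Stage 2: -14 dBFS is 15 dB over -29 dBFS; at 16:1 that becomes 0.9375 dB over, giving -28.0625 dBFS.
Stage 3: 17.9375 dB above -46 dBFS, reduced 2:1 to 8.96875 dB above → -37.03125 dBFS; +5 dB make-up → -32.03125 dBFS.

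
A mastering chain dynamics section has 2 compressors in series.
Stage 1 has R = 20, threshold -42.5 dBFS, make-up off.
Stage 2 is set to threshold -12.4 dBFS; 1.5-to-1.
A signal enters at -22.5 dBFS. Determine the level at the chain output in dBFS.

-41.5 dBFS

Stage 1: -22.5 dBFS is 20 dB over -42.5 dBFS; at 20:1 that becomes 1 dB over, giving -41.5 dBFS.
Stage 2: below threshold (-41.5 ≤ -12.4); passes unchanged; output -41.5 dBFS.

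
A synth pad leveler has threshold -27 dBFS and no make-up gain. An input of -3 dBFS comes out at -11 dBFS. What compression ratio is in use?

Input overshoot = -3 − (-27) = 24 dB; output overshoot = -11 − (-27) = 16 dB.
Ratio = 24 / 16 = 1.5.

1.5:1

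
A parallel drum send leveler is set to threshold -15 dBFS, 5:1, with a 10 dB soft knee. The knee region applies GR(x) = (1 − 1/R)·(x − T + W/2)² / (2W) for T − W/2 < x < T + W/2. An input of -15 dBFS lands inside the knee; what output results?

-16 dBFS

x − T + W/2 = -15 − (-15) + 5 = 5.
GR = (1 − 1/5) × 5² / 20 = 0.8 × 25 / 20 = 1 dB.
Output = -15 − 1 = -16 dBFS.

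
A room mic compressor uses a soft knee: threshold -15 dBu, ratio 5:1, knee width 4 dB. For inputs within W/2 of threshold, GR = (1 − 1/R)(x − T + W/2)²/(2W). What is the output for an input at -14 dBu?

-14.9 dBu

x − T + W/2 = -14 − (-15) + 2 = 3.
GR = (1 − 1/5) × 3² / 8 = 0.8 × 9 / 8 = 0.9 dB.
Output = -14 − 0.9 = -14.9 dBu.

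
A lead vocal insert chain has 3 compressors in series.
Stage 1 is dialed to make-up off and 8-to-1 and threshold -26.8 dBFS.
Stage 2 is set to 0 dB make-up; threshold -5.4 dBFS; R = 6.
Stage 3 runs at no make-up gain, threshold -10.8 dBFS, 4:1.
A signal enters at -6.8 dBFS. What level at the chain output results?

-24.3 dBFS

Stage 1: -6.8 dBFS is 20 dB over -26.8 dBFS; at 8:1 that becomes 2.5 dB over, giving -24.3 dBFS.
Stage 2: below threshold (-24.3 ≤ -5.4); passes unchanged; output -24.3 dBFS.
Stage 3: -24.3 dBFS ≤ -10.8 dBFS, so stage 3 doesn't engage; output -24.3 dBFS.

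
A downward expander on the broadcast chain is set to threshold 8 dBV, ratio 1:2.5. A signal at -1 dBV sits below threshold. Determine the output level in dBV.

-14.5 dBV

The input is 9 dB below the 8 dBV threshold.
A 1:2.5 expander multiplies undershoot by 2.5: 9 × 2.5 = 22.5 dB below threshold.
Output = 8 − 22.5 = -14.5 dBV.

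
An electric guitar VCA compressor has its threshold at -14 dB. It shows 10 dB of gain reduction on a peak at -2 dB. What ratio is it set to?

Input overshoot = -2 − (-14) = 12 dB.
Output overshoot = 12 − 10 = 2 dB.
Ratio = input overshoot / output overshoot = 12 / 2 = 6.

6:1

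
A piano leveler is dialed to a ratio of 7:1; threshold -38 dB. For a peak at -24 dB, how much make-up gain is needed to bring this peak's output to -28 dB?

The peak compresses to -38 + 14/7 = -36 dB.
To reach -28 dB requires -28 − (-36) = 8 dB of make-up.

8 dB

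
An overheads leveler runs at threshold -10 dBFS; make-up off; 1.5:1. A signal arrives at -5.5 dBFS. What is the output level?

The input is 4.5 dB above the -10 dBFS threshold.
1.5:1 compression reduces that to 4.5/1.5 = 3 dB over.
Output = -10 + 3 = -7 dBFS.

-7 dBFS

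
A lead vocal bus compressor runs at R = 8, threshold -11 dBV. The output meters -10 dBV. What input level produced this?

-3 dBV

That's 1 dB above the -11 dBV threshold.
Before 8:1 compression the overshoot was 1 × 8 = 8 dB, so input = -11 + 8 = -3 dBV.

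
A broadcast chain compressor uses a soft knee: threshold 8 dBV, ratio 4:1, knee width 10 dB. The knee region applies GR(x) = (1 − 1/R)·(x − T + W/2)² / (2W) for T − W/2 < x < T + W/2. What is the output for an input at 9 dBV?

7.65 dBV

x − T + W/2 = 9 − 8 + 5 = 6.
GR = (1 − 1/4) × 6² / 20 = 0.75 × 36 / 20 = 1.35 dB.
Output = 9 − 1.35 = 7.65 dBV.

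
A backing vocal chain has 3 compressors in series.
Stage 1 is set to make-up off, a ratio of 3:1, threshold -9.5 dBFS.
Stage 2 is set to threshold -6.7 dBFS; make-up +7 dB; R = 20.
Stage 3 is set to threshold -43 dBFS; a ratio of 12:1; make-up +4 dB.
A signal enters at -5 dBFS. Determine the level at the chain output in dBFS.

-35.5 dBFS

Stage 1: overshoot 4.5 dB → 4.5/3 = 1.5 dB → -8 dBFS.
Stage 2: -8 dBFS is at or below the -6.7 dBFS threshold — no compression; make-up brings it to -1 dBFS.
Stage 3: overshoot 42 dB → 42/12 = 3.5 dB → -39.5 dBFS; +4 dB make-up → -35.5 dBFS.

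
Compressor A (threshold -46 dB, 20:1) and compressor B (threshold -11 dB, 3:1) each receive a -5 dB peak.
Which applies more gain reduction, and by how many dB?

A, by 34.95 dB

A: 41 dB over, compressed to 2.05 dB over, so 38.95 dB of GR.
B: 6 dB over, compressed to 2 dB over, so 4 dB of GR.
Difference: 34.95 dB in favour of A.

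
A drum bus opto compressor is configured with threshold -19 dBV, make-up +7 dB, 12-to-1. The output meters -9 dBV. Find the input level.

17 dBV

Before make-up, the level was -9 − 7 = -16 dBV.
That's 3 dB above the -19 dBV threshold.
Undo the ratio: input overshoot = 3 × 12 = 36 dB, giving input = 17 dBV.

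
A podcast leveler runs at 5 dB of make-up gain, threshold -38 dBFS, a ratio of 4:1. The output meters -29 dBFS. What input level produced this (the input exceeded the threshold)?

Stripping the +5 dB make-up gives -34 dBFS at the gain stage.
That's 4 dB above the -38 dBFS threshold.
Before 4:1 compression the overshoot was 4 × 4 = 16 dB, so input = -38 + 16 = -22 dBFS.

-22 dBFS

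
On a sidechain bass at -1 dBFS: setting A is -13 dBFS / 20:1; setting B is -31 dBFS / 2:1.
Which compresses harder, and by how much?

A: GR = 12 − 12/20 = 11.4 dB.
B: GR = 30 − 30/2 = 15 dB.
Difference: 3.6 dB in favour of B.

B, by 3.6 dB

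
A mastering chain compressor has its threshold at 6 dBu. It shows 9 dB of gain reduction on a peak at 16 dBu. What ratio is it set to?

10:1

Input overshoot = 16 − 6 = 10 dB.
Output overshoot = 10 − 9 = 1 dB.
Ratio = input overshoot / output overshoot = 10 / 1 = 10.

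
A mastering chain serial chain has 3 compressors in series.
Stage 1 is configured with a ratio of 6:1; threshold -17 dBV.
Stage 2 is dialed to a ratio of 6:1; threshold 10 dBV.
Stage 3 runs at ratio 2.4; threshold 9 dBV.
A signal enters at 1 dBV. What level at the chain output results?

Stage 1: 1 dBV is 18 dB over -17 dBV; at 6:1 that becomes 3 dB over, giving -14 dBV.
Stage 2: -14 dBV ≤ 10 dBV, so stage 2 doesn't engage; output -14 dBV.
Stage 3: -14 dBV ≤ 9 dBV, so stage 3 doesn't engage; output -14 dBV.

-14 dBV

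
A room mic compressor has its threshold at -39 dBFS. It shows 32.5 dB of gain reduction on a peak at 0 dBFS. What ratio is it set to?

6:1

Input overshoot = 0 − (-39) = 39 dB.
Output overshoot = 39 − 32.5 = 6.5 dB.
Ratio = input overshoot / output overshoot = 39 / 6.5 = 6.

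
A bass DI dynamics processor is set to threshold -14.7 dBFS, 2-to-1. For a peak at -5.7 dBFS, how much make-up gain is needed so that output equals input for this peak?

Overshoot 9 dB → 9/2 = 4.5 dB after compression, so the compressed level is -14.7 + 4.5 = -10.2 dBFS.
Make-up = target − compressed = -5.7 − (-10.2) = 4.5 dB.

4.5 dB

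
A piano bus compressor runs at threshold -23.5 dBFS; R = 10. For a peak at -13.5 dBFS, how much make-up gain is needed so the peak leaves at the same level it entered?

9 dB

Without make-up, output = threshold + overshoot/10 = -23.5 + 1 = -22.5 dBFS.
Gap to target: 9 dB.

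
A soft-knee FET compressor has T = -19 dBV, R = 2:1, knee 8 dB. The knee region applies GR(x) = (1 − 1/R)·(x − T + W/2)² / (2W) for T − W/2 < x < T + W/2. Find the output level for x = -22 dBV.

x − T + W/2 = -22 − (-19) + 4 = 1.
GR = (1 − 1/2) × 1² / 16 = 0.5 × 1 / 16 = 0.03125 dB.
Output = -22 − 0.03125 = -22.03125 dBV.

-22.03125 dBV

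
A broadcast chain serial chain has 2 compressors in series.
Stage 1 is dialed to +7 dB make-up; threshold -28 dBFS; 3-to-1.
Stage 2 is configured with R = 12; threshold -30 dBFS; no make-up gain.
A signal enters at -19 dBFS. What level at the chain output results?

-29 dBFS

Stage 1: -19 dBFS is 9 dB over -28 dBFS; at 3:1 that becomes 3 dB over, giving -25 dBFS; +7 dB make-up → -18 dBFS.
Stage 2: 12 dB above -30 dBFS, reduced 12:1 to 1 dB above → -29 dBFS.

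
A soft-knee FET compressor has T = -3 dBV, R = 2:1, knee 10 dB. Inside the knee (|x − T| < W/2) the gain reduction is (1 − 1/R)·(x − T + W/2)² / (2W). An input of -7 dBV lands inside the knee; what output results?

-7.025 dBV

x − T + W/2 = -7 − (-3) + 5 = 1.
GR = (1 − 1/2) × 1² / 20 = 0.5 × 1 / 20 = 0.025 dB.
Output = -7 − 0.025 = -7.025 dBV.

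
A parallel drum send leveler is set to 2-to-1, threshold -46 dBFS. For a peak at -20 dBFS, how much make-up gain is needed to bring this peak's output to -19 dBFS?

The peak compresses to -46 + 26/2 = -33 dBFS.
To reach -19 dBFS requires -19 − (-33) = 14 dB of make-up.

14 dB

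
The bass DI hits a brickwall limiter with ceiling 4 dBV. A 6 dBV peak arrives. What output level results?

A brickwall limiter is an ∞:1 compressor: any input above the ceiling is clamped to 4 dBV.

4 dBV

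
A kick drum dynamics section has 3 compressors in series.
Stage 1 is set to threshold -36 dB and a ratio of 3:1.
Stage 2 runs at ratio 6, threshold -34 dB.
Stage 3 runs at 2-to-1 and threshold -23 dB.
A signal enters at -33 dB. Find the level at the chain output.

Stage 1: 3 dB above -36 dB, reduced 3:1 to 1 dB above → -35 dB.
Stage 2: -35 dB is at or below the -34 dB threshold — no compression; output -35 dB.
Stage 3: -35 dB ≤ -23 dB, so stage 3 doesn't engage; output -35 dB.

-35 dB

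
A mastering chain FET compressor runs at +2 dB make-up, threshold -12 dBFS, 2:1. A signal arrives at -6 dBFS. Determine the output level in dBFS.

-7 dBFS

The input is 6 dB above the -12 dBFS threshold.
At 2:1 the overshoot is divided by 2, leaving 3 dB above threshold.
That puts the output at -9 dBFS; make-up adds 2 dB, giving -7 dBFS.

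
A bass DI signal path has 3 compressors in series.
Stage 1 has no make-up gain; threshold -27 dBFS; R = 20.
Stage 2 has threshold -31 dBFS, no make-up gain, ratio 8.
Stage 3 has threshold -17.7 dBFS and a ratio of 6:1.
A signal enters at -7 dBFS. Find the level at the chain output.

Stage 1: -7 dBFS is 20 dB over -27 dBFS; at 20:1 that becomes 1 dB over, giving -26 dBFS.
Stage 2: overshoot 5 dB → 5/8 = 0.625 dB → -30.375 dBFS.
Stage 3: -30.375 dBFS ≤ -17.7 dBFS, so stage 3 doesn't engage; output -30.375 dBFS.

-30.375 dBFS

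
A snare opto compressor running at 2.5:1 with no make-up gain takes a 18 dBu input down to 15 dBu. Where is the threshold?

Let T be the threshold. Output overshoot = (input overshoot)/R, so 15 − T = (18 − T)/2.5.
2.5·(15 − T) = 18 − T → 1.5·T = 37.5 − 18 = 19.5.
T = 19.5/1.5 = 13 dBu.

13 dBu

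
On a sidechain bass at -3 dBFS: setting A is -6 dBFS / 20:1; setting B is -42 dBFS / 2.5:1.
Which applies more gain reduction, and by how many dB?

A: 3 dB over, compressed to 0.15 dB over, so 2.85 dB of GR.
B: 39 dB over, compressed to 15.6 dB over, so 23.4 dB of GR.
Difference: 20.55 dB in favour of B.

B, by 20.55 dB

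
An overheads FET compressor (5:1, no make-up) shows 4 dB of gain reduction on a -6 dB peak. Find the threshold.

-11 dB

Let T be the threshold. Output overshoot = (input overshoot)/R, so -10 − T = (-6 − T)/5.
5·(-10 − T) = -6 − T → 4·T = -50 − (-6) = -44.
T = -44/4 = -11 dB.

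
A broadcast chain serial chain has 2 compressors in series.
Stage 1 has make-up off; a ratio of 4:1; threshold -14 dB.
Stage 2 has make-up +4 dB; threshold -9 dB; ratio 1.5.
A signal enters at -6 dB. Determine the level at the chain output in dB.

-8 dB

Stage 1: overshoot 8 dB → 8/4 = 2 dB → -12 dB.
Stage 2: -12 dB is at or below the -9 dB threshold — no compression; make-up brings it to -8 dB.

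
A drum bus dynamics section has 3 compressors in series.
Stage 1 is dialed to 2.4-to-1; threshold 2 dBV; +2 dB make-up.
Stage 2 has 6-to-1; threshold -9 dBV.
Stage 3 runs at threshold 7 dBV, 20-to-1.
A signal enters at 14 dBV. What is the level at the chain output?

-6 dBV

Stage 1: 14 dBV is 12 dB over 2 dBV; at 2.4:1 that becomes 5 dB over, giving 7 dBV; +2 dB make-up → 9 dBV.
Stage 2: 18 dB above -9 dBV, reduced 6:1 to 3 dB above → -6 dBV.
Stage 3: -6 dBV is at or below the 7 dBV threshold — no compression; output -6 dBV.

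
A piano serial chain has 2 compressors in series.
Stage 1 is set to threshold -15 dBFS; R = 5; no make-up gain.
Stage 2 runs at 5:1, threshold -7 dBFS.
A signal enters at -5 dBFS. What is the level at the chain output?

Stage 1: -5 dBFS is 10 dB over -15 dBFS; at 5:1 that becomes 2 dB over, giving -13 dBFS.
Stage 2: -13 dBFS is at or below the -7 dBFS threshold — no compression; output -13 dBFS.

-13 dBFS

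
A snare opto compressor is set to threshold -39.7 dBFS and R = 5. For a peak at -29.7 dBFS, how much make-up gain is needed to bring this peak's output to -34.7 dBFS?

Without make-up, output = threshold + overshoot/5 = -39.7 + 2 = -37.7 dBFS.
Gap to target: 3 dB.

3 dB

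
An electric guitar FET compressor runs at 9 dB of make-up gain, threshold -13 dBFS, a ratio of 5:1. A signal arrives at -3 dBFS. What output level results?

-2 dBFS

Overshoot: -3 − (-13) = 10 dB.
The 10 dB excess becomes 2 dB after 5:1 reduction.
So the level is -13 + 2 = -11 dBFS; make-up adds 9 dB, giving -2 dBFS.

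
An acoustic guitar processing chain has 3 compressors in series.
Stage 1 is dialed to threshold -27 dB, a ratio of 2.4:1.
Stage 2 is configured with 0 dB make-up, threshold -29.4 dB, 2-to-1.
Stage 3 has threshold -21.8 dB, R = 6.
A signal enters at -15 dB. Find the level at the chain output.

Stage 1: overshoot 12 dB → 12/2.4 = 5 dB → -22 dB.
Stage 2: overshoot 7.4 dB → 7.4/2 = 3.7 dB → -25.7 dB.
Stage 3: below threshold (-25.7 ≤ -21.8); passes unchanged; output -25.7 dB.

-25.7 dB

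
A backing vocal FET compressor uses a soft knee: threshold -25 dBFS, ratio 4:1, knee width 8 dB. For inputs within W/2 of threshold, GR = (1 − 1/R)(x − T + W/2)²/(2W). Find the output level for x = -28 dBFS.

-28.046875 dBFS

x − T + W/2 = -28 − (-25) + 4 = 1.
GR = (1 − 1/4) × 1² / 16 = 0.75 × 1 / 16 = 0.046875 dB.
Output = -28 − 0.046875 = -28.046875 dBFS.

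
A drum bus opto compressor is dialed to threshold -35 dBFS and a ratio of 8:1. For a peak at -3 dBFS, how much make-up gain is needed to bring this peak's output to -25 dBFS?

Without make-up, output = threshold + overshoot/8 = -35 + 4 = -31 dBFS.
Gap to target: 6 dB.

6 dB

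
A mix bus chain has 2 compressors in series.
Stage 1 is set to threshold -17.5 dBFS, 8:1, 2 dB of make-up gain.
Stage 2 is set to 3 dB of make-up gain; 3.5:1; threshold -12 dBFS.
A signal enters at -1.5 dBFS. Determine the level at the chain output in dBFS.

Stage 1: -1.5 dBFS is 16 dB over -17.5 dBFS; at 8:1 that becomes 2 dB over, giving -15.5 dBFS; +2 dB make-up → -13.5 dBFS.
Stage 2: -13.5 dBFS is at or below the -12 dBFS threshold — no compression; make-up brings it to -10.5 dBFS.

-10.5 dBFS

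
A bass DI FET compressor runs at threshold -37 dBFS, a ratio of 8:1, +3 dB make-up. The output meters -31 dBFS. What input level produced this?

-13 dBFS

Remove make-up: -31 − 3 = -34 dBFS.
That's 3 dB above the -37 dBFS threshold.
Input overshoot = R × output overshoot = 24 dB → input = -37 + 24 = -13 dBFS.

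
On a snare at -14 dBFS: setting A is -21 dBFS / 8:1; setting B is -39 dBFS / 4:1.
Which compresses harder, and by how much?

B, by 12.625 dB

A: GR = 7 − 7/8 = 6.125 dB.
B: GR = 25 − 25/4 = 18.75 dB.
Difference: 12.625 dB in favour of B.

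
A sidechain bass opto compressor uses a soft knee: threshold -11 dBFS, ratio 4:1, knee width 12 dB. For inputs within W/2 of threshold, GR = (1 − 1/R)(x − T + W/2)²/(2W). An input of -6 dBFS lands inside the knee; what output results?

x − T + W/2 = -6 − (-11) + 6 = 11.
GR = (1 − 1/4) × 11² / 24 = 0.75 × 121 / 24 = 3.78125 dB.
Output = -6 − 3.78125 = -9.78125 dBFS.

-9.78125 dBFS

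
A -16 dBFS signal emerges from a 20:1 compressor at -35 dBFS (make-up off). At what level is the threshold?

-36 dBFS

Let T be the threshold. Output overshoot = (input overshoot)/R, so -35 − T = (-16 − T)/20.
20·(-35 − T) = -16 − T → 19·T = -700 − (-16) = -684.
T = -684/19 = -36 dBFS.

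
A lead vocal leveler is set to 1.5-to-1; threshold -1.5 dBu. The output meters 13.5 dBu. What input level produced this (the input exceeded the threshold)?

That's 15 dB above the -1.5 dBu threshold.
Undo the ratio: input overshoot = 15 × 1.5 = 22.5 dB, giving input = 21 dBu.

21 dBu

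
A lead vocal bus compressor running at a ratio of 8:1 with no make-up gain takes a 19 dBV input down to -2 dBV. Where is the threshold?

-5 dBV

Gain reduction = 19 − (-2) = 21 dB; output overshoot = GR / (R − 1) = 21 / 7 = 3 dB.
Threshold = output − output overshoot = -2 − 3 = -5 dBV.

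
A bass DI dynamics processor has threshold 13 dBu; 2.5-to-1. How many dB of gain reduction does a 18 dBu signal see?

18 dBu exceeds the threshold by 5 dB.
At 2.5:1, output sits 5/2.5 = 2 dB above threshold.
So the signal is attenuated by 5 − 2 = 3 dB.

3 dB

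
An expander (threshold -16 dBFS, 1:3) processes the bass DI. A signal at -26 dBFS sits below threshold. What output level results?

-46 dBFS

Below threshold, a 1:3 expander applies gain = (3−1)×(T − x) of attenuation.
(3−1) × 10 = 20 dB, so output = -26 − 20 = -46 dBFS.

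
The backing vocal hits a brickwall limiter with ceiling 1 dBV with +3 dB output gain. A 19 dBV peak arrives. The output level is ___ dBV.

4 dBV

At ∞:1, everything above 1 dBV is held at the ceiling.
Output gain then adds 3 dB: 1 + 3 = 4 dBV.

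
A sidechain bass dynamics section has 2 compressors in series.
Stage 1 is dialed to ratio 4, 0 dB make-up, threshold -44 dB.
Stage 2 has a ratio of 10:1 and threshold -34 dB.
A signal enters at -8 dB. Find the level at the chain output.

-35 dB

Stage 1: -8 dB is 36 dB over -44 dB; at 4:1 that becomes 9 dB over, giving -35 dB.
Stage 2: -35 dB ≤ -34 dB, so stage 2 doesn't engage; output -35 dB.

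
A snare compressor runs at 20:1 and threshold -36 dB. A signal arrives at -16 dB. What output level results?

-16 dB sits 20 dB over threshold.
At 20:1 the overshoot is divided by 20, leaving 1 dB above threshold.
That puts the output at -35 dB.

-35 dB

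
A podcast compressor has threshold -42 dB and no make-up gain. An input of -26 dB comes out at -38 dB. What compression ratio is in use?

4:1

Input overshoot = -26 − (-42) = 16 dB; output overshoot = -38 − (-42) = 4 dB.
Ratio = 16 / 4 = 4.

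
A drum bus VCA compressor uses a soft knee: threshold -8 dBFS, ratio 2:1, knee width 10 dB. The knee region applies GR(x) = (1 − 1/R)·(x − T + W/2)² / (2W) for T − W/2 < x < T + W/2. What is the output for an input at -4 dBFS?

x − T + W/2 = -4 − (-8) + 5 = 9.
GR = (1 − 1/2) × 9² / 20 = 0.5 × 81 / 20 = 2.025 dB.
Output = -4 − 2.025 = -6.025 dBFS.

-6.025 dBFS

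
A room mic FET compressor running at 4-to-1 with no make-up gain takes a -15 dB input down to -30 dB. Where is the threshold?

-35 dB

Input is 20 dB above T (since output overshoot × R = input overshoot: (-30 − T)·4 = -15 − T gives T = -35 dB).
Check: -35 + (-15 − (-35))/4 = -35 + 5 = -30 dB. ✓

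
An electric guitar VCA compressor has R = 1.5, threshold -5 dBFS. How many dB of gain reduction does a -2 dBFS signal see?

The signal is 3 dB above threshold.
After 1.5:1 compression the overshoot becomes 3/1.5 = 2 dB.
GR = overshoot in − overshoot out = 3 − 2 = 1 dB.

1 dB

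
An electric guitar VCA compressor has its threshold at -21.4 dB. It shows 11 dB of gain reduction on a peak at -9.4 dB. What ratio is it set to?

12:1

Input overshoot = -9.4 − (-21.4) = 12 dB.
Output overshoot = 12 − 11 = 1 dB.
Ratio = input overshoot / output overshoot = 12 / 1 = 12.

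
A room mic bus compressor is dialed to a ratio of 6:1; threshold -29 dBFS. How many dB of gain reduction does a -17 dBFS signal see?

The signal is 12 dB above threshold.
A 6:1 ratio leaves 2 dB of that excess.
GR = overshoot in − overshoot out = 12 − 2 = 10 dB.

10 dB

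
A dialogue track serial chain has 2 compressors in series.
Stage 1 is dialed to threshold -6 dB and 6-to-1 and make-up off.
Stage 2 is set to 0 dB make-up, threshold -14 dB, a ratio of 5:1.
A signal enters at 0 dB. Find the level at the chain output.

Stage 1: overshoot 6 dB → 6/6 = 1 dB → -5 dB.
Stage 2: overshoot 9 dB → 9/5 = 1.8 dB → -12.2 dB.

-12.2 dB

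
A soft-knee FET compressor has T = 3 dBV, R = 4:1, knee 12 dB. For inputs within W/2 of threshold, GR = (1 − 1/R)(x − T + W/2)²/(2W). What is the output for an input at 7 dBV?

3.875 dBV

x − T + W/2 = 7 − 3 + 6 = 10.
GR = (1 − 1/4) × 10² / 24 = 0.75 × 100 / 24 = 3.125 dB.
Output = 7 − 3.125 = 3.875 dBV.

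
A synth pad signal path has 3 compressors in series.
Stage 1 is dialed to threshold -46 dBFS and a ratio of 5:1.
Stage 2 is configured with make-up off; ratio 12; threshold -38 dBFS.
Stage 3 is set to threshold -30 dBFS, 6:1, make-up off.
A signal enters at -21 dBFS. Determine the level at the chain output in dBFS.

-41 dBFS

Stage 1: overshoot 25 dB → 25/5 = 5 dB → -41 dBFS.
Stage 2: -41 dBFS is at or below the -38 dBFS threshold — no compression; output -41 dBFS.
Stage 3: -41 dBFS is at or below the -30 dBFS threshold — no compression; output -41 dBFS.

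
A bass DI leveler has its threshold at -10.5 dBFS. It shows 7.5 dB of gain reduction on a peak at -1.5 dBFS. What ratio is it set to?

Input overshoot = -1.5 − (-10.5) = 9 dB.
Output overshoot = 9 − 7.5 = 1.5 dB.
Ratio = input overshoot / output overshoot = 9 / 1.5 = 6.

6:1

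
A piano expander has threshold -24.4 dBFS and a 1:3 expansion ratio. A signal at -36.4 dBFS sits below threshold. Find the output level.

-60.4 dBFS

Undershoot = (-24.4) − (-36.4) = 12 dB.
At 1:3, that expands to 36 dB under threshold.
Output = -24.4 − 36 = -60.4 dBFS.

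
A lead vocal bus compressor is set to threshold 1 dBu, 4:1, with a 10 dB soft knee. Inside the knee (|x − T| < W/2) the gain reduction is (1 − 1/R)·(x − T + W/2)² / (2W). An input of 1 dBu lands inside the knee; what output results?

0.0625 dBu

x − T + W/2 = 1 − 1 + 5 = 5.
GR = (1 − 1/4) × 5² / 20 = 0.75 × 25 / 20 = 0.9375 dB.
Output = 1 − 0.9375 = 0.0625 dBu.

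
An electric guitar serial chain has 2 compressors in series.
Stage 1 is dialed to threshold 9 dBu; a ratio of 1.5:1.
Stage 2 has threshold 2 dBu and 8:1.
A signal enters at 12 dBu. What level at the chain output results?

Stage 1: 12 dBu is 3 dB over 9 dBu; at 1.5:1 that becomes 2 dB over, giving 11 dBu.
Stage 2: 11 dBu is 9 dB over 2 dBu; at 8:1 that becomes 1.125 dB over, giving 3.125 dBu.

3.125 dBu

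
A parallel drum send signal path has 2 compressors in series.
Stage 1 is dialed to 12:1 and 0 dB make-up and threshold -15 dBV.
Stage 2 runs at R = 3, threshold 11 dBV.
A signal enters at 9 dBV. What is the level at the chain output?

-13 dBV

Stage 1: 9 dBV is 24 dB over -15 dBV; at 12:1 that becomes 2 dB over, giving -13 dBV.
Stage 2: below threshold (-13 ≤ 11); passes unchanged; output -13 dBV.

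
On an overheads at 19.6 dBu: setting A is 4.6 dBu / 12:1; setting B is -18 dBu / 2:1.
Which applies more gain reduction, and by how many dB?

A: 15 dB over, compressed to 1.25 dB over, so 13.75 dB of GR.
B: 37.6 dB over, compressed to 18.8 dB over, so 18.8 dB of GR.
Difference: 5.05 dB in favour of B.

B, by 5.05 dB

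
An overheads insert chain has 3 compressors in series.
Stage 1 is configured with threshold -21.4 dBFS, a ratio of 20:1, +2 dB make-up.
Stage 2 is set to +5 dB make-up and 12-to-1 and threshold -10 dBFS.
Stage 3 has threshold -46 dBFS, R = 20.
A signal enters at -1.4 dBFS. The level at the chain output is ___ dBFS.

-44.37 dBFS

Stage 1: overshoot 20 dB → 20/20 = 1 dB → -20.4 dBFS; +2 dB make-up → -18.4 dBFS.
Stage 2: -18.4 dBFS is at or below the -10 dBFS threshold — no compression; make-up brings it to -13.4 dBFS.
Stage 3: 32.6 dB above -46 dBFS, reduced 20:1 to 1.63 dB above → -44.37 dBFS.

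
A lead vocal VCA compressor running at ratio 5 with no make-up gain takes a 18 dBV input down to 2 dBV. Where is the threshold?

-2 dBV

Input is 20 dB above T (since output overshoot × R = input overshoot: (2 − T)·5 = 18 − T gives T = -2 dBV).
Check: -2 + (18 − (-2))/5 = -2 + 4 = 2 dBV. ✓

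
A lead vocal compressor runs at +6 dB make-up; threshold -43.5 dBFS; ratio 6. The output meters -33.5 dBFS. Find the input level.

Before make-up, the level was -33.5 − 6 = -39.5 dBFS.
The compressed level sits -39.5 − (-43.5) = 4 dB over threshold.
Input overshoot = R × output overshoot = 24 dB → input = -43.5 + 24 = -19.5 dBFS.

-19.5 dBFS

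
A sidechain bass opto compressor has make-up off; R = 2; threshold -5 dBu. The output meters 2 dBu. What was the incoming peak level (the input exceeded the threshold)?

That's 7 dB above the -5 dBu threshold.
Before 2:1 compression the overshoot was 7 × 2 = 14 dB, so input = -5 + 14 = 9 dBu.

9 dBu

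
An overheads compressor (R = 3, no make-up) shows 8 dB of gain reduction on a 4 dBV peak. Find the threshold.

-8 dBV

Gain reduction = 4 − (-4) = 8 dB; output overshoot = GR / (R − 1) = 8 / 2 = 4 dB.
Threshold = output − output overshoot = -4 − 4 = -8 dBV.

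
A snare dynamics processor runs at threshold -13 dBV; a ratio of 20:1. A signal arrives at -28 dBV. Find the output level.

-28 dBV is 15 dB below the -13 dBV threshold, so no gain reduction is applied.
Output = input = -28 dBV.

-28 dBV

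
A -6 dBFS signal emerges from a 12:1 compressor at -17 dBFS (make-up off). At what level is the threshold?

Input is 12 dB above T (since output overshoot × R = input overshoot: (-17 − T)·12 = -6 − T gives T = -18 dBFS).
Check: -18 + (-6 − (-18))/12 = -18 + 1 = -17 dBFS. ✓

-18 dBFS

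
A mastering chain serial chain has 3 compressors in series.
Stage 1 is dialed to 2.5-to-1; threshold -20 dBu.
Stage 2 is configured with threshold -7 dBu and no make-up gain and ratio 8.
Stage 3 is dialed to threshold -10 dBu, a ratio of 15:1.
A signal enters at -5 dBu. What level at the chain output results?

-14 dBu

Stage 1: -5 dBu is 15 dB over -20 dBu; at 2.5:1 that becomes 6 dB over, giving -14 dBu.
Stage 2: -14 dBu ≤ -7 dBu, so stage 2 doesn't engage; output -14 dBu.
Stage 3: -14 dBu is at or below the -10 dBu threshold — no compression; output -14 dBu.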